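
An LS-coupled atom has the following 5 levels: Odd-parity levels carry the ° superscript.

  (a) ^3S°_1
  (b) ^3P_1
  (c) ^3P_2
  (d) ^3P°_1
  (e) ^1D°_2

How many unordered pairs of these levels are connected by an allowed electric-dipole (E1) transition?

(a)–(b): allowed.
(a)–(c): allowed.
(a)–(d): forbidden (parity).
(a)–(e): forbidden (parity, ΔS, ΔL).
(b)–(c): forbidden (parity).
(b)–(d): allowed.
(b)–(e): forbidden (ΔS).
(c)–(d): allowed.
(c)–(e): forbidden (ΔS).
(d)–(e): forbidden (parity, ΔS).
Allowed pairs: 4 of 10.

4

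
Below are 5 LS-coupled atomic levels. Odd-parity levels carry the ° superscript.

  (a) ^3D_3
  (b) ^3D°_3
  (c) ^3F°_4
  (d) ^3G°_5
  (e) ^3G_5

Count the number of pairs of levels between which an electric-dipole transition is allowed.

(a)–(b): allowed.
(a)–(c): allowed.
(a)–(d): forbidden (ΔL, ΔJ).
(a)–(e): forbidden (parity, ΔL, ΔJ).
(b)–(c): forbidden (parity).
(b)–(d): forbidden (parity, ΔL, ΔJ).
(b)–(e): forbidden (ΔL, ΔJ).
(c)–(d): forbidden (parity).
(c)–(e): allowed.
(d)–(e): allowed.
Allowed pairs: 4 of 10.

4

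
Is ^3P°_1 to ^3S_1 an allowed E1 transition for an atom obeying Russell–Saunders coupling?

Parity must change: odd → even — ok.
ΔS = 0: S: 1 → 1 — ok.
ΔL = 0, ±1 (not L=0↔0): L: 1 → 0, ΔL = -1 — ok.
ΔJ = 0, ±1 (not J=0↔0): J: 1 → 1, ΔJ = +0 — ok.
All four E1 rules are satisfied.

allowed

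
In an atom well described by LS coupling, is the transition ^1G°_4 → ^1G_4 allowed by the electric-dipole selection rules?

Parity must change: odd → even — passes.
ΔS = 0: S: 0 → 0 — passes.
ΔL = 0, ±1 (not L=0↔0): L: 4 → 4, ΔL = +0 — passes.
ΔJ = 0, ±1 (not J=0↔0): J: 4 → 4, ΔJ = +0 — passes.
All four E1 rules are satisfied.

allowed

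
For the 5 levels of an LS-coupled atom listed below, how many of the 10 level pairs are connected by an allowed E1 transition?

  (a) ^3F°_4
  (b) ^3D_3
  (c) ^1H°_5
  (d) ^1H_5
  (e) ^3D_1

2

(a)–(b): allowed.
(a)–(c): forbidden (parity, ΔS, ΔL).
(a)–(d): forbidden (ΔS, ΔL).
(a)–(e): forbidden (ΔJ).
(b)–(c): forbidden (ΔS, ΔL, ΔJ).
(b)–(d): forbidden (parity, ΔS, ΔL, ΔJ).
(b)–(e): forbidden (parity, ΔJ).
(c)–(d): allowed.
(c)–(e): forbidden (ΔS, ΔL, ΔJ).
(d)–(e): forbidden (parity, ΔS, ΔL, ΔJ).
Allowed pairs: 2 of 10.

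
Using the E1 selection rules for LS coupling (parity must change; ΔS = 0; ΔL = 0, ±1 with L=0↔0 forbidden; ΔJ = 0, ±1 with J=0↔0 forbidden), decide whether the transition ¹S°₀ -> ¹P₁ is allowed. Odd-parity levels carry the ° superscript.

ΔL = 0, ±1 (not L=0↔0): L: 0 → 1, ΔL = +1 — satisfied.
ΔS = 0: S: 0 → 0 — satisfied.
Parity must change: odd → even — satisfied.
ΔJ = 0, ±1 (not J=0↔0): J: 0 → 1, ΔJ = +1 — satisfied.
All four E1 rules are satisfied.

allowed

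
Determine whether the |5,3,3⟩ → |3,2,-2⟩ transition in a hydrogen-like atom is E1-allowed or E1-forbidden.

forbidden

Δl = 2 − 3 = -1; the E1 rule Δl = ±1 is ✓.
Δm_l = -2 − (3) = -5. E1 requires Δm_l = 0, ±1: ✗.
The transition is electric-dipole forbidden.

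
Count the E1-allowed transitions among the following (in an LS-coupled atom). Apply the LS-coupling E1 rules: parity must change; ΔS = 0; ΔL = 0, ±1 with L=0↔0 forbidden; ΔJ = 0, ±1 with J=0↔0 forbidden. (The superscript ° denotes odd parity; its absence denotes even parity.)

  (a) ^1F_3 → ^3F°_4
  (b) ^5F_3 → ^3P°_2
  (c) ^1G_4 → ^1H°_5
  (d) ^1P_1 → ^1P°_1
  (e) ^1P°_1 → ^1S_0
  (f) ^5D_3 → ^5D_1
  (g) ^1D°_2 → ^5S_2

(a) forbidden (ΔS fails)
(b) forbidden (ΔS, ΔL fail)
(c) allowed
(d) allowed
(e) allowed
(f) forbidden (parity, ΔJ fail)
(g) forbidden (ΔS, ΔL fail)
Total allowed: 3 of 7.

3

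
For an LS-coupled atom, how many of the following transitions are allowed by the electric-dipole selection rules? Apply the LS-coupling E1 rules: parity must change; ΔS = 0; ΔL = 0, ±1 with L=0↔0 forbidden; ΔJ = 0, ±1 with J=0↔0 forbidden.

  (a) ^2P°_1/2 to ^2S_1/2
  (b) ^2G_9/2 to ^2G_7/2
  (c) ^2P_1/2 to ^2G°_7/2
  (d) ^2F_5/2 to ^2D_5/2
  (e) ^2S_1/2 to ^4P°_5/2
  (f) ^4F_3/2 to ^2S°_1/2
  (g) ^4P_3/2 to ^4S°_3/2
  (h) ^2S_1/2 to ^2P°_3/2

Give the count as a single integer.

3

(a) allowed
(b) forbidden (parity fails)
(c) forbidden (ΔL, ΔJ fail)
(d) forbidden (parity fails)
(e) forbidden (ΔS, ΔJ fail)
(f) forbidden (ΔS, ΔL fail)
(g) allowed
(h) allowed
Total allowed: 3 of 8.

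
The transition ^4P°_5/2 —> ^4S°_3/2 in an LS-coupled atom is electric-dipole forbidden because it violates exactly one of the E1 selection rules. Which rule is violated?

Initial level: S=3/2, L=1, J=5/2, parity odd. Final level: S=3/2, L=0, J=3/2, parity odd.
Parity must change: odd → odd — violated.
ΔS = 0: S: 3/2 → 3/2 — satisfied.
ΔL = 0, ±1 (not L=0↔0): L: 1 → 0, ΔL = -1 — satisfied.
ΔJ = 0, ±1 (not J=0↔0): J: 5/2 → 3/2, ΔJ = -1 — satisfied.

parity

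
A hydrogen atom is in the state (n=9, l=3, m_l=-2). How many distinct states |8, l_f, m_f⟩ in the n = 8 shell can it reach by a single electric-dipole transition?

E1 requires Δl = ±1, so l_f ∈ {2, 4}; with 0 ≤ l_f ≤ n_f−1 = 7, the allowed l_f values are {2, 4}.
For l_f = 2: m_f ∈ {m_i−1, m_i, m_i+1} ∩ [−2, 2] = {-2, -1} → 2 states.
For l_f = 4: m_f ∈ {m_i−1, m_i, m_i+1} ∩ [−4, 4] = {-3, -2, -1} → 3 states.
Total: 5.

5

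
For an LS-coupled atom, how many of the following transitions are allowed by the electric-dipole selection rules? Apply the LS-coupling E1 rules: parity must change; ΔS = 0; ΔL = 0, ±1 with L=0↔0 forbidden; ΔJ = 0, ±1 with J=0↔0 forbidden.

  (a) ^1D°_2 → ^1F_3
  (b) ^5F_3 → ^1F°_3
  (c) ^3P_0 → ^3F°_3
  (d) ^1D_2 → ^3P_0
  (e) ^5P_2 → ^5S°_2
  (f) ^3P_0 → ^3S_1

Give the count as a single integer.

(a) allowed
(b) forbidden (ΔS fails)
(c) forbidden (ΔL, ΔJ fail)
(d) forbidden (parity, ΔS, ΔJ fail)
(e) allowed
(f) forbidden (parity fails)
Total allowed: 2 of 6.

2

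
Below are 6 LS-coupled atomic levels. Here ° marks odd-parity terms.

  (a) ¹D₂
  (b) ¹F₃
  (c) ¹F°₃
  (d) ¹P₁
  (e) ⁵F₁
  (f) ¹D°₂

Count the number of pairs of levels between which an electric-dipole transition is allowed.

(a)–(b): forbidden (parity).
(a)–(c): allowed.
(a)–(d): forbidden (parity).
(a)–(e): forbidden (parity, ΔS).
(a)–(f): allowed.
(b)–(c): allowed.
(b)–(d): forbidden (parity, ΔL, ΔJ).
(b)–(e): forbidden (parity, ΔS, ΔJ).
(b)–(f): allowed.
(c)–(d): forbidden (ΔL, ΔJ).
(c)–(e): forbidden (ΔS, ΔJ).
(c)–(f): forbidden (parity).
(d)–(e): forbidden (parity, ΔS, ΔL).
(d)–(f): allowed.
(e)–(f): forbidden (ΔS).
Allowed pairs: 5 of 15.

5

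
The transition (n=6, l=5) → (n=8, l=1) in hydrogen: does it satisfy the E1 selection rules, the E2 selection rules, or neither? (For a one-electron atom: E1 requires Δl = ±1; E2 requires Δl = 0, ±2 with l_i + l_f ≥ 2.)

Δl = 1 − 5 = -4; l_i + l_f = 6.
E1 (Δl = ±1): not satisfied.
E2 (Δl = 0,±2, l_i+l_f ≥ 2): not satisfied.

neither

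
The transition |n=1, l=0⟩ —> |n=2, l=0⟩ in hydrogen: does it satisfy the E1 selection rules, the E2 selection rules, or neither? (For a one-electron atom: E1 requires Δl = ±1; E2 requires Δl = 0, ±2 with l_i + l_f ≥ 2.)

neither

Δl = 0 − 0 = +0; l_i + l_f = 0.
E1 (Δl = ±1): not satisfied.
E2 (Δl = 0,±2, l_i+l_f ≥ 2): not satisfied.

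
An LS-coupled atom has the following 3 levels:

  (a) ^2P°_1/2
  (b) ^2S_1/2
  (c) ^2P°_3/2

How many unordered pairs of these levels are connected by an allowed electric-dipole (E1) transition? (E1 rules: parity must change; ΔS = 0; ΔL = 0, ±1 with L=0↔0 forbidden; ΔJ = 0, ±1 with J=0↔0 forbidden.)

2

(a)–(b): allowed.
(a)–(c): forbidden (parity).
(b)–(c): allowed.
Allowed pairs: 2 of 3.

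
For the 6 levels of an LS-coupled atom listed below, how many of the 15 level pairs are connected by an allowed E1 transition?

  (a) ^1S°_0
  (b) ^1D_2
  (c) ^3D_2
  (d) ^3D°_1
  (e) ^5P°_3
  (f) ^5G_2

1

(a)–(b): forbidden (ΔL, ΔJ).
(a)–(c): forbidden (ΔS, ΔL, ΔJ).
(a)–(d): forbidden (parity, ΔS, ΔL).
(a)–(e): forbidden (parity, ΔS, ΔJ).
(a)–(f): forbidden (ΔS, ΔL, ΔJ).
(b)–(c): forbidden (parity, ΔS).
(b)–(d): forbidden (ΔS).
(b)–(e): forbidden (ΔS).
(b)–(f): forbidden (parity, ΔS, ΔL).
(c)–(d): allowed.
(c)–(e): forbidden (ΔS).
(c)–(f): forbidden (parity, ΔS, ΔL).
(d)–(e): forbidden (parity, ΔS, ΔJ).
(d)–(f): forbidden (ΔS, ΔL).
(e)–(f): forbidden (ΔL).
Allowed pairs: 1 of 15.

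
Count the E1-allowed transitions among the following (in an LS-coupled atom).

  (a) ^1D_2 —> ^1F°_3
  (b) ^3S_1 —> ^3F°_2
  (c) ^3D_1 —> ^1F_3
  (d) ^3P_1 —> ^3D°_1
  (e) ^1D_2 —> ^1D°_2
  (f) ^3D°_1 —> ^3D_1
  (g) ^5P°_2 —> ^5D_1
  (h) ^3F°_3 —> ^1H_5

5

(a) allowed
(b) forbidden (ΔL fails)
(c) forbidden (parity, ΔS, ΔJ fail)
(d) allowed
(e) allowed
(f) allowed
(g) allowed
(h) forbidden (ΔS, ΔL, ΔJ fail)
Total allowed: 5 of 8.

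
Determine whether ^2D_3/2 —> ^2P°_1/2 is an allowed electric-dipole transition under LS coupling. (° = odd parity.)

Parity must change: even → odd — ok.
ΔS = 0: S: 1/2 → 1/2 — ok.
ΔL = 0, ±1 (not L=0↔0): L: 2 → 1, ΔL = -1 — ok.
ΔJ = 0, ±1 (not J=0↔0): J: 3/2 → 1/2, ΔJ = -1 — ok.
All four E1 rules are satisfied.

allowed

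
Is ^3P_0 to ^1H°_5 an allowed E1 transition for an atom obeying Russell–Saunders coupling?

forbidden

Initial level: S=1, L=1, J=0, parity even. Final level: S=0, L=5, J=5, parity odd.
Parity must change: even → odd — ✓.
ΔS = 0: S: 1 → 0 — ✗.
ΔL = 0, ±1 (not L=0↔0): L: 1 → 5, ΔL = +4 — ✗.
ΔJ = 0, ±1 (not J=0↔0): J: 0 → 5, ΔJ = +5 — ✗.
Rule(s) violated: ΔS, ΔL, ΔJ.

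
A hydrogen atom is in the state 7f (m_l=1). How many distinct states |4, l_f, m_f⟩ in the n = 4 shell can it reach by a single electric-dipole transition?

3

E1 requires Δl = ±1, so l_f ∈ {2, 4}; with 0 ≤ l_f ≤ n_f−1 = 3, the allowed l_f values are {2}.
For l_f = 2: m_f ∈ {m_i−1, m_i, m_i+1} ∩ [−2, 2] = {0, 1, 2} → 3 states.
Total: 3.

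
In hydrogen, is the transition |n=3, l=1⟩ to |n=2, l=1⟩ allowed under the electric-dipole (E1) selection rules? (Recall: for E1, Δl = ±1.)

Δl = 1 − 1 = +0; the E1 rule Δl = ±1 is fails.
The transition is electric-dipole forbidden.

forbidden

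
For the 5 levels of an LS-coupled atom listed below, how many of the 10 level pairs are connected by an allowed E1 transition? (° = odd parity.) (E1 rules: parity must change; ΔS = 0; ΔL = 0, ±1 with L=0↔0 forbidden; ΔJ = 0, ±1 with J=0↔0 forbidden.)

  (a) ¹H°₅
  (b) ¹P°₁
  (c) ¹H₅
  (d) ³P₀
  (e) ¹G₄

(a)–(b): forbidden (parity, ΔL, ΔJ).
(a)–(c): allowed.
(a)–(d): forbidden (ΔS, ΔL, ΔJ).
(a)–(e): allowed.
(b)–(c): forbidden (ΔL, ΔJ).
(b)–(d): forbidden (ΔS).
(b)–(e): forbidden (ΔL, ΔJ).
(c)–(d): forbidden (parity, ΔS, ΔL, ΔJ).
(c)–(e): forbidden (parity).
(d)–(e): forbidden (parity, ΔS, ΔL, ΔJ).
Allowed pairs: 2 of 10.

2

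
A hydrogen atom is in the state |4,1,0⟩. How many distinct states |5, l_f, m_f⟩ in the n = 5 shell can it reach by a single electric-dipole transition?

E1 requires Δl = ±1, so l_f ∈ {0, 2}; with 0 ≤ l_f ≤ n_f−1 = 4, the allowed l_f values are {0, 2}.
For l_f = 0: m_f ∈ {m_i−1, m_i, m_i+1} ∩ [−0, 0] = {0} → 1 state.
For l_f = 2: m_f ∈ {m_i−1, m_i, m_i+1} ∩ [−2, 2] = {-1, 0, 1} → 3 states.
Total: 4.

4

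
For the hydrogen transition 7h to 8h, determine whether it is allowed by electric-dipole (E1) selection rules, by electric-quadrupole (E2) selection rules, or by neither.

Δl = 5 − 5 = +0; l_i + l_f = 10.
E1 (Δl = ±1): not satisfied.
E2 (Δl = 0,±2, l_i+l_f ≥ 2): satisfied.

E2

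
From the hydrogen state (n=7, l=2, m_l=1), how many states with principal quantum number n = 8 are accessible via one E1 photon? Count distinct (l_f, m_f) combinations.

5

E1 requires Δl = ±1, so l_f ∈ {1, 3}; with 0 ≤ l_f ≤ n_f−1 = 7, the allowed l_f values are {1, 3}.
For l_f = 1: m_f ∈ {m_i−1, m_i, m_i+1} ∩ [−1, 1] = {0, 1} → 2 states.
For l_f = 3: m_f ∈ {m_i−1, m_i, m_i+1} ∩ [−3, 3] = {0, 1, 2} → 3 states.
Total: 5.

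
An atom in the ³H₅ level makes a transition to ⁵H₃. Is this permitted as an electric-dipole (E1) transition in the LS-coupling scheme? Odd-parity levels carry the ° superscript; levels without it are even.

Initial level: S=1, L=5, J=5, parity even. Final level: S=2, L=5, J=3, parity even.
Parity must change: even → even — fails.
ΔS = 0: S: 1 → 2 — fails.
ΔL = 0, ±1 (not L=0↔0): L: 5 → 5, ΔL = +0 — passes.
ΔJ = 0, ±1 (not J=0↔0): J: 5 → 3, ΔJ = -2 — fails.
Rule(s) violated: parity, ΔS, ΔJ.

forbidden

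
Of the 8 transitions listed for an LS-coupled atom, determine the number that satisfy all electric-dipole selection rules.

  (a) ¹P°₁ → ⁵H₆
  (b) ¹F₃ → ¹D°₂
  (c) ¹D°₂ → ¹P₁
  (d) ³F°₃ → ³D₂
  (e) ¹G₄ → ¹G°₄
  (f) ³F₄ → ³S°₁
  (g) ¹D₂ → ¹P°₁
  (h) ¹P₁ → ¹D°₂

6

(a) forbidden (ΔS, ΔL, ΔJ fail)
(b) allowed
(c) allowed
(d) allowed
(e) allowed
(f) forbidden (ΔL, ΔJ fail)
(g) allowed
(h) allowed
Total allowed: 6 of 8.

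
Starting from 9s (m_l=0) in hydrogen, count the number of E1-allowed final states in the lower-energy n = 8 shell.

3

E1 requires Δl = ±1, so l_f ∈ {-1, 1}; with 0 ≤ l_f ≤ n_f−1 = 7, the allowed l_f values are {1}.
For l_f = 1: m_f ∈ {m_i−1, m_i, m_i+1} ∩ [−1, 1] = {-1, 0, 1} → 3 states.
Total: 3.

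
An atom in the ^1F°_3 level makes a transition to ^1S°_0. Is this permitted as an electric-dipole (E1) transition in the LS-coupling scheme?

Reading off the term symbols: S 0→0, L 3→0, J 3→0, parity odd→odd.
Parity must change: odd → odd — fails.
ΔS = 0: S: 0 → 0 — passes.
ΔL = 0, ±1 (not L=0↔0): L: 3 → 0, ΔL = -3 — fails.
ΔJ = 0, ±1 (not J=0↔0): J: 3 → 0, ΔJ = -3 — fails.
Rule(s) violated: parity, ΔL, ΔJ.

forbidden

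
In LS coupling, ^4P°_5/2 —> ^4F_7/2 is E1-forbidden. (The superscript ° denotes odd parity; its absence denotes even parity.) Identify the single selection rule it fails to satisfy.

the ΔL = 0, ±1 rule

Reading off the term symbols: S 3/2→3/2, L 1→3, J 5/2→7/2, parity odd→even.
ΔL = 0, ±1 (not L=0↔0): L: 1 → 3, ΔL = +2 — fails.
Parity must change: odd → even — ok.
ΔS = 0: S: 3/2 → 3/2 — ok.
ΔJ = 0, ±1 (not J=0↔0): J: 5/2 → 7/2, ΔJ = +1 — ok.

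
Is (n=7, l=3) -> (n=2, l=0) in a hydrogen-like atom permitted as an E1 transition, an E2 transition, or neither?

neither

Δl = 0 − 3 = -3; l_i + l_f = 3.
E1 (Δl = ±1): not satisfied.
E2 (Δl = 0,±2, l_i+l_f ≥ 2): not satisfied.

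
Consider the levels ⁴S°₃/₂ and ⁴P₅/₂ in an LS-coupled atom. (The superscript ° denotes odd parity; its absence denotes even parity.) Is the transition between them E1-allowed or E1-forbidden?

Parity must change: odd → even — ok.
ΔS = 0: S: 3/2 → 3/2 — ok.
ΔL = 0, ±1 (not L=0↔0): L: 0 → 1, ΔL = +1 — ok.
ΔJ = 0, ±1 (not J=0↔0): J: 3/2 → 5/2, ΔJ = +1 — ok.
All four E1 rules are satisfied.

allowed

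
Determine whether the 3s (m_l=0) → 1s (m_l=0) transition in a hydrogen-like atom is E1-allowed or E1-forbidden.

Δl = 0 − 0 = +0; the E1 rule Δl = ±1 is fails.
m_l: 0 → 0 (Δm_l = +0). |Δm_l| ≤ 1 ok.
The transition is electric-dipole forbidden.

forbidden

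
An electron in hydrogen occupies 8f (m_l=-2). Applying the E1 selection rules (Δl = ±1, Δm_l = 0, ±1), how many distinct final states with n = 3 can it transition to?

2

E1 requires Δl = ±1, so l_f ∈ {2, 4}; with 0 ≤ l_f ≤ n_f−1 = 2, the allowed l_f values are {2}.
For l_f = 2: m_f ∈ {m_i−1, m_i, m_i+1} ∩ [−2, 2] = {-2, -1} → 2 states.
Total: 2.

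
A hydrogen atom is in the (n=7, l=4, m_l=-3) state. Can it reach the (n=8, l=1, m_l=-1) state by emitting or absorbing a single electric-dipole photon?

l: 4 → 1 (Δl = -3). Δl = ±1 violated.
Δm_l = -1 − (-3) = +2. E1 requires Δm_l = 0, ±1: violated.
The transition is electric-dipole forbidden.

forbidden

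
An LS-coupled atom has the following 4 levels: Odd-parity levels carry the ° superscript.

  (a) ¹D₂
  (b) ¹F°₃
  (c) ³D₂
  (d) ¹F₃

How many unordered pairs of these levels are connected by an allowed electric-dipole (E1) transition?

(a)–(b): allowed.
(a)–(c): forbidden (parity, ΔS).
(a)–(d): forbidden (parity).
(b)–(c): forbidden (ΔS).
(b)–(d): allowed.
(c)–(d): forbidden (parity, ΔS).
Allowed pairs: 2 of 6.

2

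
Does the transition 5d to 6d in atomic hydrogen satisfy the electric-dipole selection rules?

forbidden

Δl = 2 − 2 = +0; the E1 rule Δl = ±1 is fails.
The transition is electric-dipole forbidden.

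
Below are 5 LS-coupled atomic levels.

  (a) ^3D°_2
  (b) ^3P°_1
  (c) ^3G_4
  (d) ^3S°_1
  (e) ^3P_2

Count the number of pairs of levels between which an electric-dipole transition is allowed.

3

(a)–(b): forbidden (parity).
(a)–(c): forbidden (ΔL, ΔJ).
(a)–(d): forbidden (parity, ΔL).
(a)–(e): allowed.
(b)–(c): forbidden (ΔL, ΔJ).
(b)–(d): forbidden (parity).
(b)–(e): allowed.
(c)–(d): forbidden (ΔL, ΔJ).
(c)–(e): forbidden (parity, ΔL, ΔJ).
(d)–(e): allowed.
Allowed pairs: 3 of 10.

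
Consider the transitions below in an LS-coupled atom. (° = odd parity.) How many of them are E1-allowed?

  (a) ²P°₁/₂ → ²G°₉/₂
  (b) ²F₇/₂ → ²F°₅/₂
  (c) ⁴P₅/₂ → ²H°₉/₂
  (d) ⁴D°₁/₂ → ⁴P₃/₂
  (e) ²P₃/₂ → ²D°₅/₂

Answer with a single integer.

3

(a) forbidden (parity, ΔL, ΔJ fail)
(b) allowed
(c) forbidden (ΔS, ΔL, ΔJ fail)
(d) allowed
(e) allowed
Total allowed: 3 of 5.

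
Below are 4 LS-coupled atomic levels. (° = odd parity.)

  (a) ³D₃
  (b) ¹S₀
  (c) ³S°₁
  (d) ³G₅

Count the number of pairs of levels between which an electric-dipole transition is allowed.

(a)–(b): forbidden (parity, ΔS, ΔL, ΔJ).
(a)–(c): forbidden (ΔL, ΔJ).
(a)–(d): forbidden (parity, ΔL, ΔJ).
(b)–(c): forbidden (ΔS, ΔL).
(b)–(d): forbidden (parity, ΔS, ΔL, ΔJ).
(c)–(d): forbidden (ΔL, ΔJ).
Allowed pairs: 0 of 6.

0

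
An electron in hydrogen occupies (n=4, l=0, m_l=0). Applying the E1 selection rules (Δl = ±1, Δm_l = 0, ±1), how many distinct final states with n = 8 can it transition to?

E1 requires Δl = ±1, so l_f ∈ {-1, 1}; with 0 ≤ l_f ≤ n_f−1 = 7, the allowed l_f values are {1}.
For l_f = 1: m_f ∈ {m_i−1, m_i, m_i+1} ∩ [−1, 1] = {-1, 0, 1} → 3 states.
Total: 3.

3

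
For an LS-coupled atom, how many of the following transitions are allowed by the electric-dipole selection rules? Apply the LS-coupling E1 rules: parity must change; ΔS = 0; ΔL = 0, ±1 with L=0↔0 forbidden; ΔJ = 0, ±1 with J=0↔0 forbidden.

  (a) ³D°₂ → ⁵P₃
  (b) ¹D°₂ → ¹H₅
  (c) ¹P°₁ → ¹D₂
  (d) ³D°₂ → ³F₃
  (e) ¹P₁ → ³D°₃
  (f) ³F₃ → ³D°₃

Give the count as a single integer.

3

(a) forbidden (ΔS fails)
(b) forbidden (ΔL, ΔJ fail)
(c) allowed
(d) allowed
(e) forbidden (ΔS, ΔJ fail)
(f) allowed
Total allowed: 3 of 6.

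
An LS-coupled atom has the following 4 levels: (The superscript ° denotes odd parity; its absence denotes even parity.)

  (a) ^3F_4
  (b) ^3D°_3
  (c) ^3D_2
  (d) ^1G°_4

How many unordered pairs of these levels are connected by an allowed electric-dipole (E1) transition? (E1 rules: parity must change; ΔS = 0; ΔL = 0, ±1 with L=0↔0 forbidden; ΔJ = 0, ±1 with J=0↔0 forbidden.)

2

(a)–(b): allowed.
(a)–(c): forbidden (parity, ΔJ).
(a)–(d): forbidden (ΔS).
(b)–(c): allowed.
(b)–(d): forbidden (parity, ΔS, ΔL).
(c)–(d): forbidden (ΔS, ΔL, ΔJ).
Allowed pairs: 2 of 6.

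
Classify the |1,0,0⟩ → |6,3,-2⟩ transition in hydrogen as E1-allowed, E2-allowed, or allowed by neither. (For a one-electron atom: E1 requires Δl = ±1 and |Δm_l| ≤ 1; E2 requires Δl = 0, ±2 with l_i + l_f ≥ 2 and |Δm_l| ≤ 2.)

neither

Δl = 3 − 0 = +3; l_i + l_f = 3.
Δm_l = -2.
E1 (Δl = ±1, |Δm_l| ≤ 1): not satisfied.
E2 (Δl = 0,±2, l_i+l_f ≥ 2, |Δm_l| ≤ 2): not satisfied.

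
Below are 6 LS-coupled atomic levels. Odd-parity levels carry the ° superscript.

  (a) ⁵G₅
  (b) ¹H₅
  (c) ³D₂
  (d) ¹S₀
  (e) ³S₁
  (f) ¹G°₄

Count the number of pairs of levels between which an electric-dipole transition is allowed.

1

(a)–(b): forbidden (parity, ΔS).
(a)–(c): forbidden (parity, ΔS, ΔL, ΔJ).
(a)–(d): forbidden (parity, ΔS, ΔL, ΔJ).
(a)–(e): forbidden (parity, ΔS, ΔL, ΔJ).
(a)–(f): forbidden (ΔS).
(b)–(c): forbidden (parity, ΔS, ΔL, ΔJ).
(b)–(d): forbidden (parity, ΔL, ΔJ).
(b)–(e): forbidden (parity, ΔS, ΔL, ΔJ).
(b)–(f): allowed.
(c)–(d): forbidden (parity, ΔS, ΔL, ΔJ).
(c)–(e): forbidden (parity, ΔL).
(c)–(f): forbidden (ΔS, ΔL, ΔJ).
(d)–(e): forbidden (parity, ΔS, ΔL).
(d)–(f): forbidden (ΔL, ΔJ).
(e)–(f): forbidden (ΔS, ΔL, ΔJ).
Allowed pairs: 1 of 15.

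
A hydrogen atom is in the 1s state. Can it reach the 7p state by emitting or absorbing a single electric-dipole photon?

Initial l = 0, final l = 1, so Δl = +1. E1 requires Δl = ±1: ok.
All E1 selection rules are satisfied.

allowed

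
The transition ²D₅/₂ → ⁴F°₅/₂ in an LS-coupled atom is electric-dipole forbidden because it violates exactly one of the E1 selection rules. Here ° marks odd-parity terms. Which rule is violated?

the ΔS = 0 rule

Parity must change: even → odd — ✓.
ΔS = 0: S: 1/2 → 3/2 — ✗.
ΔL = 0, ±1 (not L=0↔0): L: 2 → 3, ΔL = +1 — ✓.
ΔJ = 0, ±1 (not J=0↔0): J: 5/2 → 5/2, ΔJ = +0 — ✓.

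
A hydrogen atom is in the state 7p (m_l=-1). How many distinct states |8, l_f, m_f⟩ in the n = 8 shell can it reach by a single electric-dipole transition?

E1 requires Δl = ±1, so l_f ∈ {0, 2}; with 0 ≤ l_f ≤ n_f−1 = 7, the allowed l_f values are {0, 2}.
For l_f = 0: m_f ∈ {m_i−1, m_i, m_i+1} ∩ [−0, 0] = {0} → 1 state.
For l_f = 2: m_f ∈ {m_i−1, m_i, m_i+1} ∩ [−2, 2] = {-2, -1, 0} → 3 states.
Total: 4.

4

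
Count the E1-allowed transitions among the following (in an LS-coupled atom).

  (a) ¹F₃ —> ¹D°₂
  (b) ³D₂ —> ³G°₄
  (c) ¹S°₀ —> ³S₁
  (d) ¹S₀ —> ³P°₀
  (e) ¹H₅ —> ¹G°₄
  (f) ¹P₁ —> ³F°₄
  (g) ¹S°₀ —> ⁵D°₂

2

(a) allowed
(b) forbidden (ΔL, ΔJ fail)
(c) forbidden (ΔS, ΔL fail)
(d) forbidden (ΔS, ΔJ fail)
(e) allowed
(f) forbidden (ΔS, ΔL, ΔJ fail)
(g) forbidden (parity, ΔS, ΔL, ΔJ fail)
Total allowed: 2 of 7.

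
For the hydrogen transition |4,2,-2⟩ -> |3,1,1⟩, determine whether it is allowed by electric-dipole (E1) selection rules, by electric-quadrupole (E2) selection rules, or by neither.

neither

Δl = 1 − 2 = -1; l_i + l_f = 3.
Δm_l = +3.
E1 (Δl = ±1, |Δm_l| ≤ 1): not satisfied.
E2 (Δl = 0,±2, l_i+l_f ≥ 2, |Δm_l| ≤ 2): not satisfied.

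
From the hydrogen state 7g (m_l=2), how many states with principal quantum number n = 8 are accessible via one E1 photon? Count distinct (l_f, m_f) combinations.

E1 requires Δl = ±1, so l_f ∈ {3, 5}; with 0 ≤ l_f ≤ n_f−1 = 7, the allowed l_f values are {3, 5}.
For l_f = 3: m_f ∈ {m_i−1, m_i, m_i+1} ∩ [−3, 3] = {1, 2, 3} → 3 states.
For l_f = 5: m_f ∈ {m_i−1, m_i, m_i+1} ∩ [−5, 5] = {1, 2, 3} → 3 states.
Total: 6.

6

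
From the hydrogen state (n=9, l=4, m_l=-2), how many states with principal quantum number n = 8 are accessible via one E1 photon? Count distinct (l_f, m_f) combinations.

E1 requires Δl = ±1, so l_f ∈ {3, 5}; with 0 ≤ l_f ≤ n_f−1 = 7, the allowed l_f values are {3, 5}.
For l_f = 3: m_f ∈ {m_i−1, m_i, m_i+1} ∩ [−3, 3] = {-3, -2, -1} → 3 states.
For l_f = 5: m_f ∈ {m_i−1, m_i, m_i+1} ∩ [−5, 5] = {-3, -2, -1} → 3 states.
Total: 6.

6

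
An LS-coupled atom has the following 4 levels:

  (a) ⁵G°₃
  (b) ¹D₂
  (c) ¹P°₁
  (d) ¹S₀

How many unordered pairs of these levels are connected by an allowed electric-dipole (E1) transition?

2

(a)–(b): forbidden (ΔS, ΔL).
(a)–(c): forbidden (parity, ΔS, ΔL, ΔJ).
(a)–(d): forbidden (ΔS, ΔL, ΔJ).
(b)–(c): allowed.
(b)–(d): forbidden (parity, ΔL, ΔJ).
(c)–(d): allowed.
Allowed pairs: 2 of 6.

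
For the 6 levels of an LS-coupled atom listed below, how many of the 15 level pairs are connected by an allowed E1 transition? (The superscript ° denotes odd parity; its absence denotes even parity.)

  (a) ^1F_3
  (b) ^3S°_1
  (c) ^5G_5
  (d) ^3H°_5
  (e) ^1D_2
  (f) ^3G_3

(a)–(b): forbidden (ΔS, ΔL, ΔJ).
(a)–(c): forbidden (parity, ΔS, ΔJ).
(a)–(d): forbidden (ΔS, ΔL, ΔJ).
(a)–(e): forbidden (parity).
(a)–(f): forbidden (parity, ΔS).
(b)–(c): forbidden (ΔS, ΔL, ΔJ).
(b)–(d): forbidden (parity, ΔL, ΔJ).
(b)–(e): forbidden (ΔS, ΔL).
(b)–(f): forbidden (ΔL, ΔJ).
(c)–(d): forbidden (ΔS).
(c)–(e): forbidden (parity, ΔS, ΔL, ΔJ).
(c)–(f): forbidden (parity, ΔS, ΔJ).
(d)–(e): forbidden (ΔS, ΔL, ΔJ).
(d)–(f): forbidden (ΔJ).
(e)–(f): forbidden (parity, ΔS, ΔL).
Allowed pairs: 0 of 15.

0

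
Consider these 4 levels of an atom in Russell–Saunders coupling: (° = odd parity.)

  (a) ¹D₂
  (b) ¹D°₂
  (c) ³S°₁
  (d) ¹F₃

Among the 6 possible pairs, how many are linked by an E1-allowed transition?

(a)–(b): allowed.
(a)–(c): forbidden (ΔS, ΔL).
(a)–(d): forbidden (parity).
(b)–(c): forbidden (parity, ΔS, ΔL).
(b)–(d): allowed.
(c)–(d): forbidden (ΔS, ΔL, ΔJ).
Allowed pairs: 2 of 6.

2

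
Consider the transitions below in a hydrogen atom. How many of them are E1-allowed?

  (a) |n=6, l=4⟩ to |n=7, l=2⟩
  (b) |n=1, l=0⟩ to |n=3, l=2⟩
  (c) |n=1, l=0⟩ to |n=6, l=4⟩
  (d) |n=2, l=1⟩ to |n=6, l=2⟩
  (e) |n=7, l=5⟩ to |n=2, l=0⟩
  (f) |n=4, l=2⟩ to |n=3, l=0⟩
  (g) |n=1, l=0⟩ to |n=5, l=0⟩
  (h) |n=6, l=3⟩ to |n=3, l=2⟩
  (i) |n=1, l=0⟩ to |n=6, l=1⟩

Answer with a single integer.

(a) forbidden — Δl = -2 (E1 requires Δl = ±1)
(b) forbidden — Δl = +2 (E1 requires Δl = ±1)
(c) forbidden — Δl = +4 (E1 requires Δl = ±1)
(d) allowed
(e) forbidden — Δl = -5 (E1 requires Δl = ±1)
(f) forbidden — Δl = -2 (E1 requires Δl = ±1)
(g) forbidden — Δl = +0 (E1 requires Δl = ±1)
(h) allowed
(i) allowed
Total allowed: 3 of 9.

3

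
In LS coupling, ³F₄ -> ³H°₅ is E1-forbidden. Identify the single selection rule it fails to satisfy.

the ΔL = 0, ±1 rule

Parity must change: even → odd — satisfied.
ΔS = 0: S: 1 → 1 — satisfied.
ΔL = 0, ±1 (not L=0↔0): L: 3 → 5, ΔL = +2 — violated.
ΔJ = 0, ±1 (not J=0↔0): J: 4 → 5, ΔJ = +1 — satisfied.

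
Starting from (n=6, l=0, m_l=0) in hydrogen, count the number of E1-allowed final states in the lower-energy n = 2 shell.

3

E1 requires Δl = ±1, so l_f ∈ {-1, 1}; with 0 ≤ l_f ≤ n_f−1 = 1, the allowed l_f values are {1}.
For l_f = 1: m_f ∈ {m_i−1, m_i, m_i+1} ∩ [−1, 1] = {-1, 0, 1} → 3 states.
Total: 3.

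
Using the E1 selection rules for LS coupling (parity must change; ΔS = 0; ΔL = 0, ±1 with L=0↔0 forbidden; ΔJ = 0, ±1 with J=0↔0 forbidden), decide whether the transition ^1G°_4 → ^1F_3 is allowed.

allowed

Reading off the term symbols: S 0→0, L 4→3, J 4→3, parity odd→even.
ΔL = 0, ±1 (not L=0↔0): L: 4 → 3, ΔL = -1 — passes.
Parity must change: odd → even — passes.
ΔS = 0: S: 0 → 0 — passes.
ΔJ = 0, ±1 (not J=0↔0): J: 4 → 3, ΔJ = -1 — passes.
All four E1 rules are satisfied.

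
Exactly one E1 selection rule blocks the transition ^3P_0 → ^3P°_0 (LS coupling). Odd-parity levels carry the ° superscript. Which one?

the J=0 ↔ J=0 exclusion

Parity must change: even → odd — passes.
ΔS = 0: S: 1 → 1 — passes.
ΔL = 0, ±1 (not L=0↔0): L: 1 → 1, ΔL = +0 — passes.
ΔJ = 0, ±1 (not J=0↔0): J: 0 → 0, ΔJ = +0 — fails.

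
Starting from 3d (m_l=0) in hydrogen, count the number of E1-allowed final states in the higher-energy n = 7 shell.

6

E1 requires Δl = ±1, so l_f ∈ {1, 3}; with 0 ≤ l_f ≤ n_f−1 = 6, the allowed l_f values are {1, 3}.
For l_f = 1: m_f ∈ {m_i−1, m_i, m_i+1} ∩ [−1, 1] = {-1, 0, 1} → 3 states.
For l_f = 3: m_f ∈ {m_i−1, m_i, m_i+1} ∩ [−3, 3] = {-1, 0, 1} → 3 states.
Total: 6.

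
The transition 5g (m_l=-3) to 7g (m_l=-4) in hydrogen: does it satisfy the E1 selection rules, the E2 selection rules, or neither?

E2

Δl = 4 − 4 = +0; l_i + l_f = 8.
Δm_l = -1.
E1 (Δl = ±1, |Δm_l| ≤ 1): not satisfied.
E2 (Δl = 0,±2, l_i+l_f ≥ 2, |Δm_l| ≤ 2): satisfied.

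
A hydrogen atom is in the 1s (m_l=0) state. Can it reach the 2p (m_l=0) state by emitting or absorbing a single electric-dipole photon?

allowed

Initial l = 0, final l = 1, so Δl = +1. E1 requires Δl = ±1: ✓.
m_l: 0 → 0 (Δm_l = +0). |Δm_l| ≤ 1 ✓.
All E1 selection rules are satisfied.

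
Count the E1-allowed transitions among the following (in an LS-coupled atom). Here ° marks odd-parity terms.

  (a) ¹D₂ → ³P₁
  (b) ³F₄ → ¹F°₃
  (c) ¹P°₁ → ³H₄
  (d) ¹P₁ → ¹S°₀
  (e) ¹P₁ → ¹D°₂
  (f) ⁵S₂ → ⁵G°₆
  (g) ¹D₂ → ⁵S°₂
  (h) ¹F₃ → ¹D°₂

3

(a) forbidden (parity, ΔS fail)
(b) forbidden (ΔS fails)
(c) forbidden (ΔS, ΔL, ΔJ fail)
(d) allowed
(e) allowed
(f) forbidden (ΔL, ΔJ fail)
(g) forbidden (ΔS, ΔL fail)
(h) allowed
Total allowed: 3 of 8.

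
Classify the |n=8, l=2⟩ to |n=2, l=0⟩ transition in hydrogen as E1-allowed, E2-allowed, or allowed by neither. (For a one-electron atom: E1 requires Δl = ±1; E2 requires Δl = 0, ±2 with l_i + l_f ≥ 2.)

E2

Δl = 0 − 2 = -2; l_i + l_f = 2.
E1 (Δl = ±1): not satisfied.
E2 (Δl = 0,±2, l_i+l_f ≥ 2): satisfied.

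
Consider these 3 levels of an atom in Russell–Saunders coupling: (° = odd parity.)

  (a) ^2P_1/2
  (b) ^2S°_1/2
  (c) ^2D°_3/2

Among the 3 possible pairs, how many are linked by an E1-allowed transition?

2

(a)–(b): allowed.
(a)–(c): allowed.
(b)–(c): forbidden (parity, ΔL).
Allowed pairs: 2 of 3.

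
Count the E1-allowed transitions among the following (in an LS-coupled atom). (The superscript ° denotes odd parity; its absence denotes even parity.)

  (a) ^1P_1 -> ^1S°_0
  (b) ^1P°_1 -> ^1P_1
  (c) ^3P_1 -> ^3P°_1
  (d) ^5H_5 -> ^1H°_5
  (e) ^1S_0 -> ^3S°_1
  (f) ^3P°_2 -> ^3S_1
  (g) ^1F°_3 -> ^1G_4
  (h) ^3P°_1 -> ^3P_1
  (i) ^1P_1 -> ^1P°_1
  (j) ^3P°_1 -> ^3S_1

(a) allowed
(b) allowed
(c) allowed
(d) forbidden (ΔS fails)
(e) forbidden (ΔS, ΔL fail)
(f) allowed
(g) allowed
(h) allowed
(i) allowed
(j) allowed
Total allowed: 8 of 10.

8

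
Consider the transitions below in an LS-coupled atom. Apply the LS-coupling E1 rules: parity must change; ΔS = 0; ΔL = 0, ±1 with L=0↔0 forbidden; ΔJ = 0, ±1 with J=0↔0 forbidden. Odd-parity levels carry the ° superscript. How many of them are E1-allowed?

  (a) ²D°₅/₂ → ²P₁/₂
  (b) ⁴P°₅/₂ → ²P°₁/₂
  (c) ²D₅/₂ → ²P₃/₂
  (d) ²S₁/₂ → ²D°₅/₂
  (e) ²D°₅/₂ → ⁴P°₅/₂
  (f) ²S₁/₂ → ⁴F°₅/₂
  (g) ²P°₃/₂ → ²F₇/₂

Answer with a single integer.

0

(a) forbidden (ΔJ fails)
(b) forbidden (parity, ΔS, ΔJ fail)
(c) forbidden (parity fails)
(d) forbidden (ΔL, ΔJ fail)
(e) forbidden (parity, ΔS fail)
(f) forbidden (ΔS, ΔL, ΔJ fail)
(g) forbidden (ΔL, ΔJ fail)
Total allowed: 0 of 7.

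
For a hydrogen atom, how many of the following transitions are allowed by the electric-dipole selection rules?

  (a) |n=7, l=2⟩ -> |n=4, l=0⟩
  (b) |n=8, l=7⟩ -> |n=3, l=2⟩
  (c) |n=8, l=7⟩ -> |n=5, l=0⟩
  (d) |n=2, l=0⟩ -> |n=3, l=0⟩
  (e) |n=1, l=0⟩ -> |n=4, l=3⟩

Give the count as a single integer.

(a) forbidden — Δl = -2 (E1 requires Δl = ±1)
(b) forbidden — Δl = -5 (E1 requires Δl = ±1)
(c) forbidden — Δl = -7 (E1 requires Δl = ±1)
(d) forbidden — Δl = +0 (E1 requires Δl = ±1)
(e) forbidden — Δl = +3 (E1 requires Δl = ±1)
Total allowed: 0 of 5.

0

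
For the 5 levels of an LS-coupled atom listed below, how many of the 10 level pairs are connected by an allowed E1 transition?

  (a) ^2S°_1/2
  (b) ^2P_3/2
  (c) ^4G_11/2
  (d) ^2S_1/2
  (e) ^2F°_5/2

(a)–(b): allowed.
(a)–(c): forbidden (ΔS, ΔL, ΔJ).
(a)–(d): forbidden (ΔL).
(a)–(e): forbidden (parity, ΔL, ΔJ).
(b)–(c): forbidden (parity, ΔS, ΔL, ΔJ).
(b)–(d): forbidden (parity).
(b)–(e): forbidden (ΔL).
(c)–(d): forbidden (parity, ΔS, ΔL, ΔJ).
(c)–(e): forbidden (ΔS, ΔJ).
(d)–(e): forbidden (ΔL, ΔJ).
Allowed pairs: 1 of 10.

1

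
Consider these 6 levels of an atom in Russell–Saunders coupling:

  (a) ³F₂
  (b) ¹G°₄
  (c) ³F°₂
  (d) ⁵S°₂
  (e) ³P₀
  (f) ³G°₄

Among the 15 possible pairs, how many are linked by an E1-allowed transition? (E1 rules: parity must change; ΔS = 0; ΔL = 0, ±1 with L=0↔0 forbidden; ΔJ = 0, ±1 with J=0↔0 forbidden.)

1

(a)–(b): forbidden (ΔS, ΔJ).
(a)–(c): allowed.
(a)–(d): forbidden (ΔS, ΔL).
(a)–(e): forbidden (parity, ΔL, ΔJ).
(a)–(f): forbidden (ΔJ).
(b)–(c): forbidden (parity, ΔS, ΔJ).
(b)–(d): forbidden (parity, ΔS, ΔL, ΔJ).
(b)–(e): forbidden (ΔS, ΔL, ΔJ).
(b)–(f): forbidden (parity, ΔS).
(c)–(d): forbidden (parity, ΔS, ΔL).
(c)–(e): forbidden (ΔL, ΔJ).
(c)–(f): forbidden (parity, ΔJ).
(d)–(e): forbidden (ΔS, ΔJ).
(d)–(f): forbidden (parity, ΔS, ΔL, ΔJ).
(e)–(f): forbidden (ΔL, ΔJ).
Allowed pairs: 1 of 15.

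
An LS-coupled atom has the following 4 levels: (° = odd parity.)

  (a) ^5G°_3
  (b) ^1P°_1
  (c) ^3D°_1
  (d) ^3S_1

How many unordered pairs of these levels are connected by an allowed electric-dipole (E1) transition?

0

(a)–(b): forbidden (parity, ΔS, ΔL, ΔJ).
(a)–(c): forbidden (parity, ΔS, ΔL, ΔJ).
(a)–(d): forbidden (ΔS, ΔL, ΔJ).
(b)–(c): forbidden (parity, ΔS).
(b)–(d): forbidden (ΔS).
(c)–(d): forbidden (ΔL).
Allowed pairs: 0 of 6.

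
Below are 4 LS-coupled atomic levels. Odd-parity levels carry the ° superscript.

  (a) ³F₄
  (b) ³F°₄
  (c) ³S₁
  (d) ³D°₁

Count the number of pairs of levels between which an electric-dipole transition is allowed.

1

(a)–(b): allowed.
(a)–(c): forbidden (parity, ΔL, ΔJ).
(a)–(d): forbidden (ΔJ).
(b)–(c): forbidden (ΔL, ΔJ).
(b)–(d): forbidden (parity, ΔJ).
(c)–(d): forbidden (ΔL).
Allowed pairs: 1 of 6.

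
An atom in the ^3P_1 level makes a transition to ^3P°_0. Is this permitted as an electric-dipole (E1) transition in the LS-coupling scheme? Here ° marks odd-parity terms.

allowed

Reading off the term symbols: S 1→1, L 1→1, J 1→0, parity even→odd.
Parity must change: even → odd — passes.
ΔJ = 0, ±1 (not J=0↔0): J: 1 → 0, ΔJ = -1 — passes.
ΔS = 0: S: 1 → 1 — passes.
ΔL = 0, ±1 (not L=0↔0): L: 1 → 1, ΔL = +0 — passes.
All four E1 rules are satisfied.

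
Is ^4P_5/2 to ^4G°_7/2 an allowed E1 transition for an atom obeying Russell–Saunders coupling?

Reading off the term symbols: S 3/2→3/2, L 1→4, J 5/2→7/2, parity even→odd.
ΔJ = 0, ±1 (not J=0↔0): J: 5/2 → 7/2, ΔJ = +1 — passes.
ΔL = 0, ±1 (not L=0↔0): L: 1 → 4, ΔL = +3 — fails.
ΔS = 0: S: 3/2 → 3/2 — passes.
Parity must change: even → odd — passes.
Rule(s) violated: ΔL.

forbidden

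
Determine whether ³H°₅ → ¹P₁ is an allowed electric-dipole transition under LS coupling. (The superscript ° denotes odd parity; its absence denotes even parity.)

forbidden

Parity must change: odd → even — ✓.
ΔS = 0: S: 1 → 0 — ✗.
ΔL = 0, ±1 (not L=0↔0): L: 5 → 1, ΔL = -4 — ✗.
ΔJ = 0, ±1 (not J=0↔0): J: 5 → 1, ΔJ = -4 — ✗.
Rule(s) violated: ΔS, ΔL, ΔJ.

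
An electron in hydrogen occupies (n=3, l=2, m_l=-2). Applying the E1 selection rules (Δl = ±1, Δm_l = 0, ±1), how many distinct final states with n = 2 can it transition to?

1

E1 requires Δl = ±1, so l_f ∈ {1, 3}; with 0 ≤ l_f ≤ n_f−1 = 1, the allowed l_f values are {1}.
For l_f = 1: m_f ∈ {m_i−1, m_i, m_i+1} ∩ [−1, 1] = {-1} → 1 state.
Total: 1.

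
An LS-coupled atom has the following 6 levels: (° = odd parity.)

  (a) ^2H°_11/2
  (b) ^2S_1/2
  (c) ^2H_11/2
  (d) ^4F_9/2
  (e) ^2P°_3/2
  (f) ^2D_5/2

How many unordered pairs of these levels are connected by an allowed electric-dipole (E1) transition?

3

(a)–(b): forbidden (ΔL, ΔJ).
(a)–(c): allowed.
(a)–(d): forbidden (ΔS, ΔL).
(a)–(e): forbidden (parity, ΔL, ΔJ).
(a)–(f): forbidden (ΔL, ΔJ).
(b)–(c): forbidden (parity, ΔL, ΔJ).
(b)–(d): forbidden (parity, ΔS, ΔL, ΔJ).
(b)–(e): allowed.
(b)–(f): forbidden (parity, ΔL, ΔJ).
(c)–(d): forbidden (parity, ΔS, ΔL).
(c)–(e): forbidden (ΔL, ΔJ).
(c)–(f): forbidden (parity, ΔL, ΔJ).
(d)–(e): forbidden (ΔS, ΔL, ΔJ).
(d)–(f): forbidden (parity, ΔS, ΔJ).
(e)–(f): allowed.
Allowed pairs: 3 of 15.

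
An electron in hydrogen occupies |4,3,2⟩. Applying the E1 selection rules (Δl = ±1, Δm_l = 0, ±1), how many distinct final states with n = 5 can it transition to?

5

E1 requires Δl = ±1, so l_f ∈ {2, 4}; with 0 ≤ l_f ≤ n_f−1 = 4, the allowed l_f values are {2, 4}.
For l_f = 2: m_f ∈ {m_i−1, m_i, m_i+1} ∩ [−2, 2] = {1, 2} → 2 states.
For l_f = 4: m_f ∈ {m_i−1, m_i, m_i+1} ∩ [−4, 4] = {1, 2, 3} → 3 states.
Total: 5.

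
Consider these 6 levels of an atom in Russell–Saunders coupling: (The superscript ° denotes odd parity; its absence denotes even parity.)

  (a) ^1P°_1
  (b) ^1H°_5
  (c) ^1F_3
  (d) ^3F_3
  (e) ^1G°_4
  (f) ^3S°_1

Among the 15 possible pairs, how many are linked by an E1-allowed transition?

1

(a)–(b): forbidden (parity, ΔL, ΔJ).
(a)–(c): forbidden (ΔL, ΔJ).
(a)–(d): forbidden (ΔS, ΔL, ΔJ).
(a)–(e): forbidden (parity, ΔL, ΔJ).
(a)–(f): forbidden (parity, ΔS).
(b)–(c): forbidden (ΔL, ΔJ).
(b)–(d): forbidden (ΔS, ΔL, ΔJ).
(b)–(e): forbidden (parity).
(b)–(f): forbidden (parity, ΔS, ΔL, ΔJ).
(c)–(d): forbidden (parity, ΔS).
(c)–(e): allowed.
(c)–(f): forbidden (ΔS, ΔL, ΔJ).
(d)–(e): forbidden (ΔS).
(d)–(f): forbidden (ΔL, ΔJ).
(e)–(f): forbidden (parity, ΔS, ΔL, ΔJ).
Allowed pairs: 1 of 15.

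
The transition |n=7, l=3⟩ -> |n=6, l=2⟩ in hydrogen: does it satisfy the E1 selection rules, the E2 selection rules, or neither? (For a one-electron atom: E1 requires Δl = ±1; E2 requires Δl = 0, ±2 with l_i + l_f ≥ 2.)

Δl = 2 − 3 = -1; l_i + l_f = 5.
E1 (Δl = ±1): satisfied.
E2 (Δl = 0,±2, l_i+l_f ≥ 2): not satisfied.

E1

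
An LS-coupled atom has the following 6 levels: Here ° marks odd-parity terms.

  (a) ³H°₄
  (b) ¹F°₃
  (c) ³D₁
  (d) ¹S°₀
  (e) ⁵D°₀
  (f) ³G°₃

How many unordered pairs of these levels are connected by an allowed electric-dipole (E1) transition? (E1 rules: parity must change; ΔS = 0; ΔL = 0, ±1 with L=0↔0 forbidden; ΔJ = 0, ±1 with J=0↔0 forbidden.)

(a)–(b): forbidden (parity, ΔS, ΔL).
(a)–(c): forbidden (ΔL, ΔJ).
(a)–(d): forbidden (parity, ΔS, ΔL, ΔJ).
(a)–(e): forbidden (parity, ΔS, ΔL, ΔJ).
(a)–(f): forbidden (parity).
(b)–(c): forbidden (ΔS, ΔJ).
(b)–(d): forbidden (parity, ΔL, ΔJ).
(b)–(e): forbidden (parity, ΔS, ΔJ).
(b)–(f): forbidden (parity, ΔS).
(c)–(d): forbidden (ΔS, ΔL).
(c)–(e): forbidden (ΔS).
(c)–(f): forbidden (ΔL, ΔJ).
(d)–(e): forbidden (parity, ΔS, ΔL, ΔJ).
(d)–(f): forbidden (parity, ΔS, ΔL, ΔJ).
(e)–(f): forbidden (parity, ΔS, ΔL, ΔJ).
Allowed pairs: 0 of 15.

0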